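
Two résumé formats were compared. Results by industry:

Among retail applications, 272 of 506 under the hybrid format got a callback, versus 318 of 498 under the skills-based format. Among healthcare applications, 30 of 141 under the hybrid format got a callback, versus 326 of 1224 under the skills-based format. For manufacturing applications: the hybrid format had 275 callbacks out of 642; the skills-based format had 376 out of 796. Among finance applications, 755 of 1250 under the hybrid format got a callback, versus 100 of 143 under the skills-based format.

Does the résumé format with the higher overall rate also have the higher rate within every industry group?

Retail: the hybrid format 272/506 = 53.8%, the skills-based format 318/498 = 63.9% → the skills-based format
Healthcare: the hybrid format 30/141 = 21.3%, the skills-based format 326/1224 = 26.6% → the skills-based format
Manufacturing: the hybrid format 275/642 = 42.8%, the skills-based format 376/796 = 47.2% → the skills-based format
Finance: the hybrid format 755/1250 = 60.4%, the skills-based format 100/143 = 69.9% → the skills-based format
Overall: the hybrid format 1332/2539 = 52.5%, the skills-based format 1120/2661 = 42.1% → the hybrid format
The skills-based format wins each industry group but the hybrid format wins overall — the comparison reverses. The skills-based format's applications skew toward healthcare, which has a lower base rate.

No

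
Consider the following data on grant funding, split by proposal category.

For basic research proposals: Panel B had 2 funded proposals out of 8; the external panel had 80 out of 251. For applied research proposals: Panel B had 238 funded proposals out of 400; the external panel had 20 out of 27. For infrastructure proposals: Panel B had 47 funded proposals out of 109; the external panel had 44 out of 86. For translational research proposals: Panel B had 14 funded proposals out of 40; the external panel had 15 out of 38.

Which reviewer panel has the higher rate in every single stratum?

Basic research: Panel B 2/8 = 25.0%, the external panel 80/251 = 31.9% → the external panel
Applied research: Panel B 238/400 = 59.5%, the external panel 20/27 = 74.1% → the external panel
Infrastructure: Panel B 47/109 = 43.1%, the external panel 44/86 = 51.2% → the external panel
Translational research: Panel B 14/40 = 35.0%, the external panel 15/38 = 39.5% → the external panel
The external panel has the higher rate in all 4 groups.

the external panel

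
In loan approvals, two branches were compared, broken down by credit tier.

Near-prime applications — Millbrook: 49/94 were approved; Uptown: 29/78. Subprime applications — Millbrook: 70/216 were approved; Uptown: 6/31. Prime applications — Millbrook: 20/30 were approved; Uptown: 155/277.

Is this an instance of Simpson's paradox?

Yes

Near-prime: Millbrook 49/94 = 52.1%, Uptown 29/78 = 37.2% → Millbrook
Subprime: Millbrook 70/216 = 32.4%, Uptown 6/31 = 19.4% → Millbrook
Prime: Millbrook 20/30 = 66.7%, Uptown 155/277 = 56.0% → Millbrook
Overall: Millbrook 139/340 = 40.9%, Uptown 190/386 = 49.2% → Uptown
Millbrook wins each credit group but Uptown wins overall — the comparison reverses. Millbrook's applications skew toward subprime, which has a lower base rate.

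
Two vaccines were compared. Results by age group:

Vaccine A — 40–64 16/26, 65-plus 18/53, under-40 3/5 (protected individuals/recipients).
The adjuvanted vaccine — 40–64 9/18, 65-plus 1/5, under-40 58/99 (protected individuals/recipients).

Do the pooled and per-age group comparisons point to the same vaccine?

40–64: Vaccine A 16/26 = 61.5%, the adjuvanted vaccine 9/18 = 50.0% → Vaccine A
65-plus: Vaccine A 18/53 = 34.0%, the adjuvanted vaccine 1/5 = 20.0% → Vaccine A
Under-40: Vaccine A 3/5 = 60.0%, the adjuvanted vaccine 58/99 = 58.6% → Vaccine A
Overall: Vaccine A 37/84 = 44.0%, the adjuvanted vaccine 68/122 = 55.7% → the adjuvanted vaccine
Vaccine A wins each age group but the adjuvanted vaccine wins overall — the comparison reverses. Vaccine A's recipients skew toward 65-plus, which has a lower base rate.

No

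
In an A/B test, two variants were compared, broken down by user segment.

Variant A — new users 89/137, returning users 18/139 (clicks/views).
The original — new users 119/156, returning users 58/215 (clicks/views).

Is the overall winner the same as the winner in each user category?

New users: Variant A 89/137 = 65.0%, the original 119/156 = 76.3% → the original
Returning users: Variant A 18/139 = 12.9%, the original 58/215 = 27.0% → the original
Overall: Variant A 107/276 = 38.8%, the original 177/371 = 47.7% → the original
The original wins overall and in every user group — no reversal.

Yes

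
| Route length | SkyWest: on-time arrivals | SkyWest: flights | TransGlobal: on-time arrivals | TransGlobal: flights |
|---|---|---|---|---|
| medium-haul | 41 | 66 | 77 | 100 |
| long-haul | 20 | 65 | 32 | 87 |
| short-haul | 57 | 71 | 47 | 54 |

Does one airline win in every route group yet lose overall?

No

Medium-haul: SkyWest 41/66 = 62.1%, TransGlobal 77/100 = 77.0% → TransGlobal
Long-haul: SkyWest 20/65 = 30.8%, TransGlobal 32/87 = 36.8% → TransGlobal
Short-haul: SkyWest 57/71 = 80.3%, TransGlobal 47/54 = 87.0% → TransGlobal
Overall: SkyWest 118/202 = 58.4%, TransGlobal 156/241 = 64.7% → TransGlobal
TransGlobal wins overall and in every route group — no reversal.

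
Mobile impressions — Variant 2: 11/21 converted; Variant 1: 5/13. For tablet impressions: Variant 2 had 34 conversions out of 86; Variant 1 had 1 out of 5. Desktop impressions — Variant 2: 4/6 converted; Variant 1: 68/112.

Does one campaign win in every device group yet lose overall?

Mobile: Variant 2 11/21 = 52.4%, Variant 1 5/13 = 38.5% → Variant 2
Tablet: Variant 2 34/86 = 39.5%, Variant 1 1/5 = 20.0% → Variant 2
Desktop: Variant 2 4/6 = 66.7%, Variant 1 68/112 = 60.7% → Variant 2
Overall: Variant 2 49/113 = 43.4%, Variant 1 74/130 = 56.9% → Variant 1
Variant 2 wins each device group but Variant 1 wins overall — the comparison reverses. Variant 2's impressions skew toward tablet, which has a lower base rate.

Yes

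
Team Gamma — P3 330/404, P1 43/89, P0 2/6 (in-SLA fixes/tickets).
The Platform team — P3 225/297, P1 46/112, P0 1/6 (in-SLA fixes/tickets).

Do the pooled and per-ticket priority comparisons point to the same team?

P3: Team Gamma 330/404 = 81.7%, the Platform team 225/297 = 75.8% → Team Gamma
P1: Team Gamma 43/89 = 48.3%, the Platform team 46/112 = 41.1% → Team Gamma
P0: Team Gamma 2/6 = 33.3%, the Platform team 1/6 = 16.7% → Team Gamma
Overall: Team Gamma 375/499 = 75.2%, the Platform team 272/415 = 65.5% → Team Gamma
Team Gamma wins overall and in every ticket group — no reversal.

Yes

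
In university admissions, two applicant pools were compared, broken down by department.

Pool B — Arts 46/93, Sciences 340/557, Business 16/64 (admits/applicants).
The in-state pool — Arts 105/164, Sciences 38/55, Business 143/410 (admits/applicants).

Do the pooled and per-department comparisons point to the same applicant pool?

No

Arts: Pool B 46/93 = 49.5%, the in-state pool 105/164 = 64.0% → the in-state pool
Sciences: Pool B 340/557 = 61.0%, the in-state pool 38/55 = 69.1% → the in-state pool
Business: Pool B 16/64 = 25.0%, the in-state pool 143/410 = 34.9% → the in-state pool
Overall: Pool B 402/714 = 56.3%, the in-state pool 286/629 = 45.5% → Pool B
The in-state pool wins each department group but Pool B wins overall — the comparison reverses. The in-state pool's applicants skew toward Business, which has a lower base rate.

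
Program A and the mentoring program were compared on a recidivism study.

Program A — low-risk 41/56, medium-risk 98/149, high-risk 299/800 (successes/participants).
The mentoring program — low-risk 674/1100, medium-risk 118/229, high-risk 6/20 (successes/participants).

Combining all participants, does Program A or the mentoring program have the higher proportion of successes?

the mentoring program

Low-risk: Program A 41/56 = 73.2%, the mentoring program 674/1100 = 61.3% → Program A
Medium-risk: Program A 98/149 = 65.8%, the mentoring program 118/229 = 51.5% → Program A
High-risk: Program A 299/800 = 37.4%, the mentoring program 6/20 = 30.0% → Program A
Overall: Program A 438/1005 = 43.6%, the mentoring program 798/1349 = 59.2% → the mentoring program
(Program A wins every risk group but the mentoring program wins overall — Program A's participants skew toward the low-rate high-risk group.)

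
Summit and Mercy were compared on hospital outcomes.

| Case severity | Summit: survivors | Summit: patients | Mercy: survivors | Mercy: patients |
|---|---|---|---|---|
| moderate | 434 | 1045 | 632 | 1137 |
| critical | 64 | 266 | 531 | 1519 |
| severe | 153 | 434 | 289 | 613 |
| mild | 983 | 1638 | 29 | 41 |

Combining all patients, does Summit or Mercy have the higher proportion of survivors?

Moderate: Summit 434/1045 = 41.5%, Mercy 632/1137 = 55.6% → Mercy
Critical: Summit 64/266 = 24.1%, Mercy 531/1519 = 35.0% → Mercy
Severe: Summit 153/434 = 35.3%, Mercy 289/613 = 47.1% → Mercy
Mild: Summit 983/1638 = 60.0%, Mercy 29/41 = 70.7% → Mercy
Overall: Summit 1634/3383 = 48.3%, Mercy 1481/3310 = 44.7% → Summit
(Mercy wins every case group but Summit wins overall — Mercy's patients skew toward the low-rate critical group.)

Summit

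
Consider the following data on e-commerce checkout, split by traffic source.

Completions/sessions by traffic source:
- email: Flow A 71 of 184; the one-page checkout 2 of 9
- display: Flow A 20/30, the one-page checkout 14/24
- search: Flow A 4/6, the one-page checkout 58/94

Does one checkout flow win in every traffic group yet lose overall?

Email: Flow A 71/184 = 38.6%, the one-page checkout 2/9 = 22.2% → Flow A
Display: Flow A 20/30 = 66.7%, the one-page checkout 14/24 = 58.3% → Flow A
Search: Flow A 4/6 = 66.7%, the one-page checkout 58/94 = 61.7% → Flow A
Overall: Flow A 95/220 = 43.2%, the one-page checkout 74/127 = 58.3% → the one-page checkout
Flow A wins each traffic group but the one-page checkout wins overall — the comparison reverses. Flow A's sessions skew toward email, which has a lower base rate.

Yes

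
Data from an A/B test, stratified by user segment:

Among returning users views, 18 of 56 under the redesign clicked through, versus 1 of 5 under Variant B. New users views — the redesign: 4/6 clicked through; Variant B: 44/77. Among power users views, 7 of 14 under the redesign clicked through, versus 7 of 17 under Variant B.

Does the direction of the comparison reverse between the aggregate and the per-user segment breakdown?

Yes

Returning users: the redesign 18/56 = 32.1%, Variant B 1/5 = 20.0% → the redesign
New users: the redesign 4/6 = 66.7%, Variant B 44/77 = 57.1% → the redesign
Power users: the redesign 7/14 = 50.0%, Variant B 7/17 = 41.2% → the redesign
Overall: the redesign 29/76 = 38.2%, Variant B 52/99 = 52.5% → Variant B
The redesign wins each user group but Variant B wins overall — the comparison reverses. The redesign's views skew toward returning users, which has a lower base rate.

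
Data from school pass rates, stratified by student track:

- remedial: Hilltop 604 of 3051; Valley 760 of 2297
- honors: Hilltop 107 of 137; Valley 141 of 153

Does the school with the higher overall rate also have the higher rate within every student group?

Yes

Remedial: Hilltop 604/3051 = 19.8%, Valley 760/2297 = 33.1% → Valley
Honors: Hilltop 107/137 = 78.1%, Valley 141/153 = 92.2% → Valley
Overall: Hilltop 711/3188 = 22.3%, Valley 901/2450 = 36.8% → Valley
Valley wins overall and in every student group — no reversal.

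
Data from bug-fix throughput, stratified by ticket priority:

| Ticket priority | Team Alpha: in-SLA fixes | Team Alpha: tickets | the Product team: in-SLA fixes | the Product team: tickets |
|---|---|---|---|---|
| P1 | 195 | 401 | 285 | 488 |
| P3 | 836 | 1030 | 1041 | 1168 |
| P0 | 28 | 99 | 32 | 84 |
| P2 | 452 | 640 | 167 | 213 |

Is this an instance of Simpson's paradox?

P1: Team Alpha 195/401 = 48.6%, the Product team 285/488 = 58.4% → the Product team
P3: Team Alpha 836/1030 = 81.2%, the Product team 1041/1168 = 89.1% → the Product team
P0: Team Alpha 28/99 = 28.3%, the Product team 32/84 = 38.1% → the Product team
P2: Team Alpha 452/640 = 70.6%, the Product team 167/213 = 78.4% → the Product team
Overall: Team Alpha 1511/2170 = 69.6%, the Product team 1525/1953 = 78.1% → the Product team
The Product team wins overall and in every ticket group — no reversal.

No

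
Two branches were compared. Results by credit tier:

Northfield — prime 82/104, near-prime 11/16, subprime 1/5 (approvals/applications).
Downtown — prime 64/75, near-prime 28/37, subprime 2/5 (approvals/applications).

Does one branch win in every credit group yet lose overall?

Prime: Northfield 82/104 = 78.8%, Downtown 64/75 = 85.3% → Downtown
Near-prime: Northfield 11/16 = 68.8%, Downtown 28/37 = 75.7% → Downtown
Subprime: Northfield 1/5 = 20.0%, Downtown 2/5 = 40.0% → Downtown
Overall: Northfield 94/125 = 75.2%, Downtown 94/117 = 80.3% → Downtown
Downtown wins overall and in every credit group — no reversal.

No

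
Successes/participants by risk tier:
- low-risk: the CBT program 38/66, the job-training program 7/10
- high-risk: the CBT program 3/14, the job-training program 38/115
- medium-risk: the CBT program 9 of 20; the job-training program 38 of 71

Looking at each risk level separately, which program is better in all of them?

Low-risk: the CBT program 38/66 = 57.6%, the job-training program 7/10 = 70.0% → the job-training program
High-risk: the CBT program 3/14 = 21.4%, the job-training program 38/115 = 33.0% → the job-training program
Medium-risk: the CBT program 9/20 = 45.0%, the job-training program 38/71 = 53.5% → the job-training program
The job-training program has the higher rate in all 3 groups.

the job-training program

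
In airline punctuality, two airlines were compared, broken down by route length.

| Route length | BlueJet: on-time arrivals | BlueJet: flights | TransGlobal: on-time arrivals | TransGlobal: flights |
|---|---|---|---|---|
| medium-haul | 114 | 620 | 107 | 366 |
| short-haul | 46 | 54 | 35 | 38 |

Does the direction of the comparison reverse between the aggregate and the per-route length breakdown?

No

Medium-haul: BlueJet 114/620 = 18.4%, TransGlobal 107/366 = 29.2% → TransGlobal
Short-haul: BlueJet 46/54 = 85.2%, TransGlobal 35/38 = 92.1% → TransGlobal
Overall: BlueJet 160/674 = 23.7%, TransGlobal 142/404 = 35.1% → TransGlobal
TransGlobal wins overall and in every route group — no reversal.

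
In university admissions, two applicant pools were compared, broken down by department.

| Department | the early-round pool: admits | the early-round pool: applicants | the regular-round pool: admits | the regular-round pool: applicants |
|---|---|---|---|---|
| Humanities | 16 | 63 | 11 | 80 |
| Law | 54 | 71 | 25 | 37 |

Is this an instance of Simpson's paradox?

No

Humanities: the early-round pool 16/63 = 25.4%, the regular-round pool 11/80 = 13.8% → the early-round pool
Law: the early-round pool 54/71 = 76.1%, the regular-round pool 25/37 = 67.6% → the early-round pool
Overall: the early-round pool 70/134 = 52.2%, the regular-round pool 36/117 = 30.8% → the early-round pool
The early-round pool wins overall and in every department group — no reversal.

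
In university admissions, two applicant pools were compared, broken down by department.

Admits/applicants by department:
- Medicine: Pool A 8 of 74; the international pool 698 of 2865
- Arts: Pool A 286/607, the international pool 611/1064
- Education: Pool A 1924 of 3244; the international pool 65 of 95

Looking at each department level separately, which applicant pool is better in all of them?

Medicine: Pool A 8/74 = 10.8%, the international pool 698/2865 = 24.4% → the international pool
Arts: Pool A 286/607 = 47.1%, the international pool 611/1064 = 57.4% → the international pool
Education: Pool A 1924/3244 = 59.3%, the international pool 65/95 = 68.4% → the international pool
The international pool has the higher rate in all 3 groups.

the international pool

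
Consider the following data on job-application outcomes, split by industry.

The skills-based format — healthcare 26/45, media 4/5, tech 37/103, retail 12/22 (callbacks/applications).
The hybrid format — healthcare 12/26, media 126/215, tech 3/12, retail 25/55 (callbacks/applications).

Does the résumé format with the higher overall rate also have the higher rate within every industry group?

No

Healthcare: the skills-based format 26/45 = 57.8%, the hybrid format 12/26 = 46.2% → the skills-based format
Media: the skills-based format 4/5 = 80.0%, the hybrid format 126/215 = 58.6% → the skills-based format
Tech: the skills-based format 37/103 = 35.9%, the hybrid format 3/12 = 25.0% → the skills-based format
Retail: the skills-based format 12/22 = 54.5%, the hybrid format 25/55 = 45.5% → the skills-based format
Overall: the skills-based format 79/175 = 45.1%, the hybrid format 166/308 = 53.9% → the hybrid format
The skills-based format wins each industry group but the hybrid format wins overall — the comparison reverses. The skills-based format's applications skew toward tech, which has a lower base rate.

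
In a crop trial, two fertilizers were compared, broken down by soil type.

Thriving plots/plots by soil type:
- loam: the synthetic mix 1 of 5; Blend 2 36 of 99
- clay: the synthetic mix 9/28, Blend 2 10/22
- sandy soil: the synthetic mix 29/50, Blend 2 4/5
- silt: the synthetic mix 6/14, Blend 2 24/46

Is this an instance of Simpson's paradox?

Loam: the synthetic mix 1/5 = 20.0%, Blend 2 36/99 = 36.4% → Blend 2
Clay: the synthetic mix 9/28 = 32.1%, Blend 2 10/22 = 45.5% → Blend 2
Sandy soil: the synthetic mix 29/50 = 58.0%, Blend 2 4/5 = 80.0% → Blend 2
Silt: the synthetic mix 6/14 = 42.9%, Blend 2 24/46 = 52.2% → Blend 2
Overall: the synthetic mix 45/97 = 46.4%, Blend 2 74/172 = 43.0% → the synthetic mix
Blend 2 wins each soil group but the synthetic mix wins overall — the comparison reverses. Blend 2's plots skew toward loam, which has a lower base rate.

Yes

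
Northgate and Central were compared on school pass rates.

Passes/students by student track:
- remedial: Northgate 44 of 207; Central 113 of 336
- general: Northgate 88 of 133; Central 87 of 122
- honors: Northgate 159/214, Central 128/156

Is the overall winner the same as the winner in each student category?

Yes

Remedial: Northgate 44/207 = 21.3%, Central 113/336 = 33.6% → Central
General: Northgate 88/133 = 66.2%, Central 87/122 = 71.3% → Central
Honors: Northgate 159/214 = 74.3%, Central 128/156 = 82.1% → Central
Overall: Northgate 291/554 = 52.5%, Central 328/614 = 53.4% → Central
Central wins overall and in every student group — no reversal.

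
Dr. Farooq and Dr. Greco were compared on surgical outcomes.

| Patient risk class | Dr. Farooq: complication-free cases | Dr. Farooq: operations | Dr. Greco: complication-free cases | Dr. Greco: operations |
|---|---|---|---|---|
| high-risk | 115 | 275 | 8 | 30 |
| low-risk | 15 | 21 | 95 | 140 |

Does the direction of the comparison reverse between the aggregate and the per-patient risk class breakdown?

High-risk: Dr. Farooq 115/275 = 41.8%, Dr. Greco 8/30 = 26.7% → Dr. Farooq
Low-risk: Dr. Farooq 15/21 = 71.4%, Dr. Greco 95/140 = 67.9% → Dr. Farooq
Overall: Dr. Farooq 130/296 = 43.9%, Dr. Greco 103/170 = 60.6% → Dr. Greco
Dr. Farooq wins each patient risk group but Dr. Greco wins overall — the comparison reverses. Dr. Farooq's operations skew toward high-risk, which has a lower base rate.

Yes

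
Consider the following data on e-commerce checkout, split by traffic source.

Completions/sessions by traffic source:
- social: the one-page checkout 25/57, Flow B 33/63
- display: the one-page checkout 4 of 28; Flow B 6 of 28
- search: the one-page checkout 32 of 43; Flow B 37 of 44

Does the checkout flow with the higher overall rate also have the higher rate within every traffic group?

Social: the one-page checkout 25/57 = 43.9%, Flow B 33/63 = 52.4% → Flow B
Display: the one-page checkout 4/28 = 14.3%, Flow B 6/28 = 21.4% → Flow B
Search: the one-page checkout 32/43 = 74.4%, Flow B 37/44 = 84.1% → Flow B
Overall: the one-page checkout 61/128 = 47.7%, Flow B 76/135 = 56.3% → Flow B
Flow B wins overall and in every traffic group — no reversal.

Yes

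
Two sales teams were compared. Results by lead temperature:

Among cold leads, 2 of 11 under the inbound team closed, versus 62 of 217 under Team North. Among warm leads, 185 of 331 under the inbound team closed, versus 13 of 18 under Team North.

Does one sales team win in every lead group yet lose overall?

Cold: the inbound team 2/11 = 18.2%, Team North 62/217 = 28.6% → Team North
Warm: the inbound team 185/331 = 55.9%, Team North 13/18 = 72.2% → Team North
Overall: the inbound team 187/342 = 54.7%, Team North 75/235 = 31.9% → the inbound team
Team North wins each lead group but the inbound team wins overall — the comparison reverses. Team North's leads skew toward cold, which has a lower base rate.

Yes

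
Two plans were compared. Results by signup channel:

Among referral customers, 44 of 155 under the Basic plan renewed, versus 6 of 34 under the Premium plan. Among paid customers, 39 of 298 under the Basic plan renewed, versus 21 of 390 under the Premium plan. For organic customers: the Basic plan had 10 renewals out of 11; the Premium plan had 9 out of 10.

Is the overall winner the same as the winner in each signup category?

Yes

Referral: the Basic plan 44/155 = 28.4%, the Premium plan 6/34 = 17.6% → the Basic plan
Paid: the Basic plan 39/298 = 13.1%, the Premium plan 21/390 = 5.4% → the Basic plan
Organic: the Basic plan 10/11 = 90.9%, the Premium plan 9/10 = 90.0% → the Basic plan
Overall: the Basic plan 93/464 = 20.0%, the Premium plan 36/434 = 8.3% → the Basic plan
The Basic plan wins overall and in every signup group — no reversal.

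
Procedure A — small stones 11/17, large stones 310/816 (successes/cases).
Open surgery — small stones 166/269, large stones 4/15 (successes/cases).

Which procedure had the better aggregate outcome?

open surgery

Small stones: Procedure A 11/17 = 64.7%, open surgery 166/269 = 61.7% → Procedure A
Large stones: Procedure A 310/816 = 38.0%, open surgery 4/15 = 26.7% → Procedure A
Overall: Procedure A 321/833 = 38.5%, open surgery 170/284 = 59.9% → open surgery
(Procedure A wins every stone group but open surgery wins overall — Procedure A's cases skew toward the low-rate large stones group.)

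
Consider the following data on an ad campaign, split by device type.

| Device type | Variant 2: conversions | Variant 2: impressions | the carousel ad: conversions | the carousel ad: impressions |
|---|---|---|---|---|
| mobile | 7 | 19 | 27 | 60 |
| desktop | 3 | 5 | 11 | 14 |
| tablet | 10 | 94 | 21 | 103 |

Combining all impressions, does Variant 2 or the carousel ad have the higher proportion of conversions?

the carousel ad

Mobile: Variant 2 7/19 = 36.8%, the carousel ad 27/60 = 45.0% → the carousel ad
Desktop: Variant 2 3/5 = 60.0%, the carousel ad 11/14 = 78.6% → the carousel ad
Tablet: Variant 2 10/94 = 10.6%, the carousel ad 21/103 = 20.4% → the carousel ad
Overall: Variant 2 20/118 = 16.9%, the carousel ad 59/177 = 33.3% → the carousel ad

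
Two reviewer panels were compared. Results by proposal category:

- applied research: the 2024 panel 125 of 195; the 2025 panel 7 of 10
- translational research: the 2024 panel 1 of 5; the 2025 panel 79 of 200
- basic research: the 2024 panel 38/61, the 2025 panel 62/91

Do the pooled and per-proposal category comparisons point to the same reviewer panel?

No

Applied research: the 2024 panel 125/195 = 64.1%, the 2025 panel 7/10 = 70.0% → the 2025 panel
Translational research: the 2024 panel 1/5 = 20.0%, the 2025 panel 79/200 = 39.5% → the 2025 panel
Basic research: the 2024 panel 38/61 = 62.3%, the 2025 panel 62/91 = 68.1% → the 2025 panel
Overall: the 2024 panel 164/261 = 62.8%, the 2025 panel 148/301 = 49.2% → the 2024 panel
The 2025 panel wins each proposal group but the 2024 panel wins overall — the comparison reverses. The 2025 panel's proposals skew toward translational research, which has a lower base rate.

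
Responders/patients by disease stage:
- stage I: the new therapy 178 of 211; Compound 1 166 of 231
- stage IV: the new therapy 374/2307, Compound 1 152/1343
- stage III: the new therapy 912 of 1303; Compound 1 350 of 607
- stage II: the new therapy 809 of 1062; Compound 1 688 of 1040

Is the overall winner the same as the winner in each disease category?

Yes

Stage I: the new therapy 178/211 = 84.4%, Compound 1 166/231 = 71.9% → the new therapy
Stage IV: the new therapy 374/2307 = 16.2%, Compound 1 152/1343 = 11.3% → the new therapy
Stage III: the new therapy 912/1303 = 70.0%, Compound 1 350/607 = 57.7% → the new therapy
Stage II: the new therapy 809/1062 = 76.2%, Compound 1 688/1040 = 66.2% → the new therapy
Overall: the new therapy 2273/4883 = 46.5%, Compound 1 1356/3221 = 42.1% → the new therapy
The new therapy wins overall and in every disease group — no reversal.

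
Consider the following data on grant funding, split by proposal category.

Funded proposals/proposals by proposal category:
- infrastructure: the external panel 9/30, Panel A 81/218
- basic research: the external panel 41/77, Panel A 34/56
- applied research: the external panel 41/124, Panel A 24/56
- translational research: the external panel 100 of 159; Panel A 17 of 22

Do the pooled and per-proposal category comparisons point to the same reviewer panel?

Infrastructure: the external panel 9/30 = 30.0%, Panel A 81/218 = 37.2% → Panel A
Basic research: the external panel 41/77 = 53.2%, Panel A 34/56 = 60.7% → Panel A
Applied research: the external panel 41/124 = 33.1%, Panel A 24/56 = 42.9% → Panel A
Translational research: the external panel 100/159 = 62.9%, Panel A 17/22 = 77.3% → Panel A
Overall: the external panel 191/390 = 49.0%, Panel A 156/352 = 44.3% → the external panel
Panel A wins each proposal group but the external panel wins overall — the comparison reverses. Panel A's proposals skew toward infrastructure, which has a lower base rate.

No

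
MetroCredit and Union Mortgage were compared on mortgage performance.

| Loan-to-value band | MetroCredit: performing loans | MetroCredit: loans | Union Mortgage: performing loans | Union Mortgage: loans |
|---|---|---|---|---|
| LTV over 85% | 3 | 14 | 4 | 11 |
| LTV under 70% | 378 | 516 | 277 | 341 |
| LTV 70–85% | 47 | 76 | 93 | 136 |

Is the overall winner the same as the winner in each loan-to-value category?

LTV over 85%: MetroCredit 3/14 = 21.4%, Union Mortgage 4/11 = 36.4% → Union Mortgage
LTV under 70%: MetroCredit 378/516 = 73.3%, Union Mortgage 277/341 = 81.2% → Union Mortgage
LTV 70–85%: MetroCredit 47/76 = 61.8%, Union Mortgage 93/136 = 68.4% → Union Mortgage
Overall: MetroCredit 428/606 = 70.6%, Union Mortgage 374/488 = 76.6% → Union Mortgage
Union Mortgage wins overall and in every loan-to-value group — no reversal.

Yes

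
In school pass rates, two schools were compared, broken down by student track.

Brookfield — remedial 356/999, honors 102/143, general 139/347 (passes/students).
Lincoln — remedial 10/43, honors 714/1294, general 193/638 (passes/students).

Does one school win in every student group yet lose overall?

Remedial: Brookfield 356/999 = 35.6%, Lincoln 10/43 = 23.3% → Brookfield
Honors: Brookfield 102/143 = 71.3%, Lincoln 714/1294 = 55.2% → Brookfield
General: Brookfield 139/347 = 40.1%, Lincoln 193/638 = 30.3% → Brookfield
Overall: Brookfield 597/1489 = 40.1%, Lincoln 917/1975 = 46.4% → Lincoln
Brookfield wins each student group but Lincoln wins overall — the comparison reverses. Brookfield's students skew toward remedial, which has a lower base rate.

Yes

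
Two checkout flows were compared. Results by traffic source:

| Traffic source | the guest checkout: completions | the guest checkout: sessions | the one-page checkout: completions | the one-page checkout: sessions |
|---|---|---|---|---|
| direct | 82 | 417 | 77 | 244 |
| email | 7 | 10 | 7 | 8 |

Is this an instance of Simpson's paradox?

Direct: the guest checkout 82/417 = 19.7%, the one-page checkout 77/244 = 31.6% → the one-page checkout
Email: the guest checkout 7/10 = 70.0%, the one-page checkout 7/8 = 87.5% → the one-page checkout
Overall: the guest checkout 89/427 = 20.8%, the one-page checkout 84/252 = 33.3% → the one-page checkout
The one-page checkout wins overall and in every traffic group — no reversal.

No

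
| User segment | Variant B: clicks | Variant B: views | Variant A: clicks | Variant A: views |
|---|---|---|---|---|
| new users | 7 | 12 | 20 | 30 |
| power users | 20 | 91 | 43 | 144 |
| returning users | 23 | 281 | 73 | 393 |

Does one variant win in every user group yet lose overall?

New users: Variant B 7/12 = 58.3%, Variant A 20/30 = 66.7% → Variant A
Power users: Variant B 20/91 = 22.0%, Variant A 43/144 = 29.9% → Variant A
Returning users: Variant B 23/281 = 8.2%, Variant A 73/393 = 18.6% → Variant A
Overall: Variant B 50/384 = 13.0%, Variant A 136/567 = 24.0% → Variant A
Variant A wins overall and in every user group — no reversal.

No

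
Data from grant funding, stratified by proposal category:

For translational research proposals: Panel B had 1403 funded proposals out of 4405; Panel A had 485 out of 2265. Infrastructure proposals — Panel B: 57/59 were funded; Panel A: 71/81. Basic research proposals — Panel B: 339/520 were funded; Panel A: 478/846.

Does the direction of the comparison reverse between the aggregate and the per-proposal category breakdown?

No

Translational research: Panel B 1403/4405 = 31.9%, Panel A 485/2265 = 21.4% → Panel B
Infrastructure: Panel B 57/59 = 96.6%, Panel A 71/81 = 87.7% → Panel B
Basic research: Panel B 339/520 = 65.2%, Panel A 478/846 = 56.5% → Panel B
Overall: Panel B 1799/4984 = 36.1%, Panel A 1034/3192 = 32.4% → Panel B
Panel B wins overall and in every proposal group — no reversal.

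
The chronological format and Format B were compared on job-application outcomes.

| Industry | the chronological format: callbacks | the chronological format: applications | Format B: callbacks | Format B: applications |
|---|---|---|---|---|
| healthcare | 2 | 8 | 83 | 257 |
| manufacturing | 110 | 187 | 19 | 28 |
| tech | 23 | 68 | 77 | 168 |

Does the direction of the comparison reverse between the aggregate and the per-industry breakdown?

Yes

Healthcare: the chronological format 2/8 = 25.0%, Format B 83/257 = 32.3% → Format B
Manufacturing: the chronological format 110/187 = 58.8%, Format B 19/28 = 67.9% → Format B
Tech: the chronological format 23/68 = 33.8%, Format B 77/168 = 45.8% → Format B
Overall: the chronological format 135/263 = 51.3%, Format B 179/453 = 39.5% → the chronological format
Format B wins each industry group but the chronological format wins overall — the comparison reverses. Format B's applications skew toward healthcare, which has a lower base rate.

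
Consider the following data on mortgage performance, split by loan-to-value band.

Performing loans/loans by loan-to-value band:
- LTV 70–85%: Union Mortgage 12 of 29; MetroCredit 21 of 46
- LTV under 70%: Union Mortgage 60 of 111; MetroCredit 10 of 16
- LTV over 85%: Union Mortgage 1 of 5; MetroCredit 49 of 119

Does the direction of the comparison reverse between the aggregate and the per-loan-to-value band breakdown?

Yes

LTV 70–85%: Union Mortgage 12/29 = 41.4%, MetroCredit 21/46 = 45.7% → MetroCredit
LTV under 70%: Union Mortgage 60/111 = 54.1%, MetroCredit 10/16 = 62.5% → MetroCredit
LTV over 85%: Union Mortgage 1/5 = 20.0%, MetroCredit 49/119 = 41.2% → MetroCredit
Overall: Union Mortgage 73/145 = 50.3%, MetroCredit 80/181 = 44.2% → Union Mortgage
MetroCredit wins each loan-to-value group but Union Mortgage wins overall — the comparison reverses. MetroCredit's loans skew toward LTV over 85%, which has a lower base rate.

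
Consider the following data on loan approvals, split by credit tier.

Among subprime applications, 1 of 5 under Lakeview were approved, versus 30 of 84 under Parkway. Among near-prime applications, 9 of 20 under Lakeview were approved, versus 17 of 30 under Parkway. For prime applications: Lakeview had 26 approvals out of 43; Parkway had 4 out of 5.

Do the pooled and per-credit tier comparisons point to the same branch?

No

Subprime: Lakeview 1/5 = 20.0%, Parkway 30/84 = 35.7% → Parkway
Near-prime: Lakeview 9/20 = 45.0%, Parkway 17/30 = 56.7% → Parkway
Prime: Lakeview 26/43 = 60.5%, Parkway 4/5 = 80.0% → Parkway
Overall: Lakeview 36/68 = 52.9%, Parkway 51/119 = 42.9% → Lakeview
Parkway wins each credit group but Lakeview wins overall — the comparison reverses. Parkway's applications skew toward subprime, which has a lower base rate.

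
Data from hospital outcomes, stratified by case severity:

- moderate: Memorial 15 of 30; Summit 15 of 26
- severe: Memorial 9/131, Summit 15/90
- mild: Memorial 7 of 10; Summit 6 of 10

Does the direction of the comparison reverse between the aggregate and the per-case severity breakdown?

Moderate: Memorial 15/30 = 50.0%, Summit 15/26 = 57.7% → Summit
Severe: Memorial 9/131 = 6.9%, Summit 15/90 = 16.7% → Summit
Mild: Memorial 7/10 = 70.0%, Summit 6/10 = 60.0% → Memorial
Overall: Memorial 31/171 = 18.1%, Summit 36/126 = 28.6% → Summit
Neither sweeps: Memorial wins 1 of 3 groups, Summit wins 2. Summit wins overall but not every group — no Simpson reversal.

No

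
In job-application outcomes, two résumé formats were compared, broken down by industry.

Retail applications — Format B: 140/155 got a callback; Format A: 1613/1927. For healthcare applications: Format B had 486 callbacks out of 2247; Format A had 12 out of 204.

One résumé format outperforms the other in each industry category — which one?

Retail: Format B 140/155 = 90.3%, Format A 1613/1927 = 83.7% → Format B
Healthcare: Format B 486/2247 = 21.6%, Format A 12/204 = 5.9% → Format B
Format B has the higher rate in both groups.

Format B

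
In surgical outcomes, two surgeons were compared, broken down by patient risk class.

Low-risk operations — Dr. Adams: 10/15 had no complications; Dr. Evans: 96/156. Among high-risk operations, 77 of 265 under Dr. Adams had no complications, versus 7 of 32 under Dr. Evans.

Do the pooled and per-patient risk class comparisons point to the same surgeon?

Low-risk: Dr. Adams 10/15 = 66.7%, Dr. Evans 96/156 = 61.5% → Dr. Adams
High-risk: Dr. Adams 77/265 = 29.1%, Dr. Evans 7/32 = 21.9% → Dr. Adams
Overall: Dr. Adams 87/280 = 31.1%, Dr. Evans 103/188 = 54.8% → Dr. Evans
Dr. Adams wins each patient risk group but Dr. Evans wins overall — the comparison reverses. Dr. Adams's operations skew toward high-risk, which has a lower base rate.

No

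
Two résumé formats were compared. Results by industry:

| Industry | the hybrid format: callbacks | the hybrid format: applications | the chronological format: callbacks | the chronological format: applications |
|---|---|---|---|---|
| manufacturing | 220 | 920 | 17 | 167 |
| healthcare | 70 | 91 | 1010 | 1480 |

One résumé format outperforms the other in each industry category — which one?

Manufacturing: the hybrid format 220/920 = 23.9%, the chronological format 17/167 = 10.2% → the hybrid format
Healthcare: the hybrid format 70/91 = 76.9%, the chronological format 1010/1480 = 68.2% → the hybrid format
The hybrid format has the higher rate in both groups.

the hybrid format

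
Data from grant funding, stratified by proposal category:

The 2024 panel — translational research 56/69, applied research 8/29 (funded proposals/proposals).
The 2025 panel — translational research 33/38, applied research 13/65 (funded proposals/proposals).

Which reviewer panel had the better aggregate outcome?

Translational research: the 2024 panel 56/69 = 81.2%, the 2025 panel 33/38 = 86.8% → the 2025 panel
Applied research: the 2024 panel 8/29 = 27.6%, the 2025 panel 13/65 = 20.0% → the 2024 panel
Overall: the 2024 panel 64/98 = 65.3%, the 2025 panel 46/103 = 44.7% → the 2024 panel
(Neither sweeps every proposal group, but the 2024 panel has the higher pooled rate.)

the 2024 panel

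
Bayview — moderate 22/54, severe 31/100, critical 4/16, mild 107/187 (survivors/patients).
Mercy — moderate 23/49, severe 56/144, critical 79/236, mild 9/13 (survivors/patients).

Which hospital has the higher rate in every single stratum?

Moderate: Bayview 22/54 = 40.7%, Mercy 23/49 = 46.9% → Mercy
Severe: Bayview 31/100 = 31.0%, Mercy 56/144 = 38.9% → Mercy
Critical: Bayview 4/16 = 25.0%, Mercy 79/236 = 33.5% → Mercy
Mild: Bayview 107/187 = 57.2%, Mercy 9/13 = 69.2% → Mercy
Mercy has the higher rate in all 4 groups.

Mercy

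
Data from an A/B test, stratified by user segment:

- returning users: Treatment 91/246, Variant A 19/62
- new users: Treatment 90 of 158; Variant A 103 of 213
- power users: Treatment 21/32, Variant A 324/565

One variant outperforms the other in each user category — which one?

Returning users: Treatment 91/246 = 37.0%, Variant A 19/62 = 30.6% → Treatment
New users: Treatment 90/158 = 57.0%, Variant A 103/213 = 48.4% → Treatment
Power users: Treatment 21/32 = 65.6%, Variant A 324/565 = 57.3% → Treatment
Treatment has the higher rate in all 3 groups.

Treatment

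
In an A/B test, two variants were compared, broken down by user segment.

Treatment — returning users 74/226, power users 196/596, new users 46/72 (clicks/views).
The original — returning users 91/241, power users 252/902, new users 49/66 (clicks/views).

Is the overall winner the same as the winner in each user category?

No

Returning users: Treatment 74/226 = 32.7%, the original 91/241 = 37.8% → the original
Power users: Treatment 196/596 = 32.9%, the original 252/902 = 27.9% → Treatment
New users: Treatment 46/72 = 63.9%, the original 49/66 = 74.2% → the original
Overall: Treatment 316/894 = 35.3%, the original 392/1209 = 32.4% → Treatment
Neither sweeps: Treatment wins 1 of 3 groups, the original wins 2. Treatment wins overall but not every group — no Simpson reversal.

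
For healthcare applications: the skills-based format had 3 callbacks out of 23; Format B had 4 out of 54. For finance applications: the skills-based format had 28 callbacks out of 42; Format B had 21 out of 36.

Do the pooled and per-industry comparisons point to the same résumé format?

Healthcare: the skills-based format 3/23 = 13.0%, Format B 4/54 = 7.4% → the skills-based format
Finance: the skills-based format 28/42 = 66.7%, Format B 21/36 = 58.3% → the skills-based format
Overall: the skills-based format 31/65 = 47.7%, Format B 25/90 = 27.8% → the skills-based format
The skills-based format wins overall and in every industry group — no reversal.

Yes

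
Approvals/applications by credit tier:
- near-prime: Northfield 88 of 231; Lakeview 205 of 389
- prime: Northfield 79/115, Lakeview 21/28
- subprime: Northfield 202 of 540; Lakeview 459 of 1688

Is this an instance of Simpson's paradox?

No

Near-prime: Northfield 88/231 = 38.1%, Lakeview 205/389 = 52.7% → Lakeview
Prime: Northfield 79/115 = 68.7%, Lakeview 21/28 = 75.0% → Lakeview
Subprime: Northfield 202/540 = 37.4%, Lakeview 459/1688 = 27.2% → Northfield
Overall: Northfield 369/886 = 41.6%, Lakeview 685/2105 = 32.5% → Northfield
Neither sweeps: Northfield wins 1 of 3 groups, Lakeview wins 2. Northfield wins overall but not every group — no Simpson reversal.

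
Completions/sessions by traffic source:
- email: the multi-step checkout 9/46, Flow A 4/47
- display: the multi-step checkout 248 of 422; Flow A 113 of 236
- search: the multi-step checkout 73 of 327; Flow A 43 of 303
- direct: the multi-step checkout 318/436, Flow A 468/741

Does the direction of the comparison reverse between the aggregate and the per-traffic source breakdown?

No

Email: the multi-step checkout 9/46 = 19.6%, Flow A 4/47 = 8.5% → the multi-step checkout
Display: the multi-step checkout 248/422 = 58.8%, Flow A 113/236 = 47.9% → the multi-step checkout
Search: the multi-step checkout 73/327 = 22.3%, Flow A 43/303 = 14.2% → the multi-step checkout
Direct: the multi-step checkout 318/436 = 72.9%, Flow A 468/741 = 63.2% → the multi-step checkout
Overall: the multi-step checkout 648/1231 = 52.6%, Flow A 628/1327 = 47.3% → the multi-step checkout
The multi-step checkout wins overall and in every traffic group — no reversal.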